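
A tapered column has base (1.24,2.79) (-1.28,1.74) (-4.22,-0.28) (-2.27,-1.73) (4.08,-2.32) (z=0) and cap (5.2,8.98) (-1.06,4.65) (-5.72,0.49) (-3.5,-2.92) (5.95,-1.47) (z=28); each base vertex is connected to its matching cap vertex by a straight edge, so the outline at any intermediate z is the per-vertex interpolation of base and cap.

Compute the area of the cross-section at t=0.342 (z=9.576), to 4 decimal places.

Area at t=0.342: 40.0061

Cross-section at t=0.342: each vertex is (1-t)·p0[i] + t·p1[i].
  v1: (1-0.342)·(1.24,2.79) + 0.342·(5.2,8.98) = (2.5943,4.9070)
  v2: (1-0.342)·(-1.28,1.74) + 0.342·(-1.06,4.65) = (-1.2048,2.7352)
  v3: (1-0.342)·(-4.22,-0.28) + 0.342·(-5.72,0.49) = (-4.7330,-0.0167)
  v4: (1-0.342)·(-2.27,-1.73) + 0.342·(-3.5,-2.92) = (-2.6907,-2.1370)
  v5: (1-0.342)·(4.08,-2.32) + 0.342·(5.95,-1.47) = (4.7195,-2.0293)
Shoelace sum Σ(x_i·y_{i+1} − x_{i+1}·y_i):
  i=1: 2.5943·2.7352 − -1.2048·4.9070 = +13.0078 (running +13.0078)
  i=2: -1.2048·-0.0167 − -4.7330·2.7352 = +12.9659 (running +25.9736)
  i=3: -4.7330·-2.1370 − -2.6907·-0.0167 = +10.0695 (running +36.0431)
  i=4: -2.6907·-2.0293 − 4.7195·-2.1370 = +15.5457 (running +51.5889)
  i=5: 4.7195·4.9070 − 2.5943·-2.0293 = +28.4233 (running +80.0122)
Area = |Σ|/2 = |80.0122|/2 = 40.0061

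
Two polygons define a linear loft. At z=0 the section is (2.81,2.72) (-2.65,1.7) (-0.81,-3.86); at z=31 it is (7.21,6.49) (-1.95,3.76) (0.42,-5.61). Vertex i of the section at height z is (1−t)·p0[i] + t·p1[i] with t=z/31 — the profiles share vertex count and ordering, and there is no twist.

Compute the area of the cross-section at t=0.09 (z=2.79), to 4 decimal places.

Cross-section at t=0.09: each vertex is (1-t)·p0[i] + t·p1[i].
  v1: (1-0.09)·(2.81,2.72) + 0.09·(7.21,6.49) = (3.2060,3.0593)
  v2: (1-0.09)·(-2.65,1.7) + 0.09·(-1.95,3.76) = (-2.5870,1.8854)
  v3: (1-0.09)·(-0.81,-3.86) + 0.09·(0.42,-5.61) = (-0.6993,-4.0175)
Shoelace sum Σ(x_i·y_{i+1} − x_{i+1}·y_i):
  i=1: 3.2060·1.8854 − -2.5870·3.0593 = +13.9590 (running +13.9590)
  i=2: -2.5870·-4.0175 − -0.6993·1.8854 = +11.7117 (running +25.6707)
  i=3: -0.6993·3.0593 − 3.2060·-4.0175 = +10.7407 (running +36.4115)
Area = |Σ|/2 = |36.4115|/2 = 18.2057

Area at t=0.09: 18.2057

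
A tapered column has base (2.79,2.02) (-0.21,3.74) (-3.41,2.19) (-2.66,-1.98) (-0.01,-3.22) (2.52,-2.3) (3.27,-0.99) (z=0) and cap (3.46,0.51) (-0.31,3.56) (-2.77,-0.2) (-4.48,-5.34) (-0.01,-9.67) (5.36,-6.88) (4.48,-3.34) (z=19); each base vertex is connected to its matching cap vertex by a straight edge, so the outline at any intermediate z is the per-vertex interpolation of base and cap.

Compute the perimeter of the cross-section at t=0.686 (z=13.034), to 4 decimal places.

Perimeter at t=0.686: 30.0943

Cross-section at t=0.686: each vertex is (1-t)·p0[i] + t·p1[i].
  v1: (1-0.686)·(2.79,2.02) + 0.686·(3.46,0.51) = (3.2496,0.9841)
  v2: (1-0.686)·(-0.21,3.74) + 0.686·(-0.31,3.56) = (-0.2786,3.6165)
  v3: (1-0.686)·(-3.41,2.19) + 0.686·(-2.77,-0.2) = (-2.9710,0.5505)
  v4: (1-0.686)·(-2.66,-1.98) + 0.686·(-4.48,-5.34) = (-3.9085,-4.2850)
  v5: (1-0.686)·(-0.01,-3.22) + 0.686·(-0.01,-9.67) = (-0.0100,-7.6447)
  v6: (1-0.686)·(2.52,-2.3) + 0.686·(5.36,-6.88) = (4.4682,-5.4419)
  v7: (1-0.686)·(3.27,-0.99) + 0.686·(4.48,-3.34) = (4.1001,-2.6021)
Perimeter = Σ |v_{i+1} − v_i|:
  edge 1→2: √(-3.5282² + 2.6324²) = 4.4020 (running 4.4020)
  edge 2→3: √(-2.6924² + -3.0661²) = 4.0804 (running 8.4824)
  edge 3→4: √(-0.9376² + -4.8354²) = 4.9255 (running 13.4079)
  edge 4→5: √(3.8985² + -3.3597²) = 5.1465 (running 18.5544)
  edge 5→6: √(4.4782² + 2.2028²) = 4.9907 (running 23.5451)
  edge 6→7: √(-0.3682² + 2.8398²) = 2.8635 (running 26.4086)
  edge 7→1: √(-0.8504² + 3.5862²) = 3.6857 (running 30.0943)
Perimeter = 30.0943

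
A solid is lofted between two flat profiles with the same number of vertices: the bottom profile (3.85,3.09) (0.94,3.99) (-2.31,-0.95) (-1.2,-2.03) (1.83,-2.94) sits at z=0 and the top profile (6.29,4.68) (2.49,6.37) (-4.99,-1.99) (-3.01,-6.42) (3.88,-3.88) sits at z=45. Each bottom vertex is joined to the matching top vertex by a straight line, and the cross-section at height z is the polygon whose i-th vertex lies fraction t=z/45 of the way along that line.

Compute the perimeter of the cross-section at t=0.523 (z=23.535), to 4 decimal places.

Cross-section at t=0.523: each vertex is (1-t)·p0[i] + t·p1[i].
  v1: (1-0.523)·(3.85,3.09) + 0.523·(6.29,4.68) = (5.1261,3.9216)
  v2: (1-0.523)·(0.94,3.99) + 0.523·(2.49,6.37) = (1.7507,5.2347)
  v3: (1-0.523)·(-2.31,-0.95) + 0.523·(-4.99,-1.99) = (-3.7116,-1.4939)
  v4: (1-0.523)·(-1.2,-2.03) + 0.523·(-3.01,-6.42) = (-2.1466,-4.3260)
  v5: (1-0.523)·(1.83,-2.94) + 0.523·(3.88,-3.88) = (2.9022,-3.4316)
Perimeter = Σ |v_{i+1} − v_i|:
  edge 1→2: √(-3.3755² + 1.3132²) = 3.6219 (running 3.6219)
  edge 2→3: √(-5.4623² + -6.7287²) = 8.6667 (running 12.2886)
  edge 3→4: √(1.5650² + -2.8320²) = 3.2357 (running 15.5243)
  edge 4→5: √(5.0488² + 0.8943²) = 5.1274 (running 20.6517)
  edge 5→1: √(2.2240² + 7.3532²) = 7.6822 (running 28.3338)
Perimeter = 28.3338

Perimeter at t=0.523: 28.3338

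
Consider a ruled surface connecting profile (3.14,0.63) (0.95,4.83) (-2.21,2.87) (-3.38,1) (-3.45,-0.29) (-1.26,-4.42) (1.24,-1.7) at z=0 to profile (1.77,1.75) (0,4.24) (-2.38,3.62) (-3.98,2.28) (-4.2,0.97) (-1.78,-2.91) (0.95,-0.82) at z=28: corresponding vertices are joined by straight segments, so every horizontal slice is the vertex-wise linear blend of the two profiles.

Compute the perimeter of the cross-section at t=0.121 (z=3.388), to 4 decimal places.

Cross-section at t=0.121: each vertex is (1-t)·p0[i] + t·p1[i].
  v1: (1-0.121)·(3.14,0.63) + 0.121·(1.77,1.75) = (2.9742,0.7655)
  v2: (1-0.121)·(0.95,4.83) + 0.121·(0,4.24) = (0.8350,4.7586)
  v3: (1-0.121)·(-2.21,2.87) + 0.121·(-2.38,3.62) = (-2.2306,2.9607)
  v4: (1-0.121)·(-3.38,1) + 0.121·(-3.98,2.28) = (-3.4526,1.1549)
  v5: (1-0.121)·(-3.45,-0.29) + 0.121·(-4.2,0.97) = (-3.5408,-0.1375)
  v6: (1-0.121)·(-1.26,-4.42) + 0.121·(-1.78,-2.91) = (-1.3229,-4.2373)
  v7: (1-0.121)·(1.24,-1.7) + 0.121·(0.95,-0.82) = (1.2049,-1.5935)
Perimeter = Σ |v_{i+1} − v_i|:
  edge 1→2: √(-2.1392² + 3.9931²) = 4.5300 (running 4.5300)
  edge 2→3: √(-3.0656² + -1.7979²) = 3.5539 (running 8.0839)
  edge 3→4: √(-1.2220² + -1.8059²) = 2.1805 (running 10.2644)
  edge 4→5: √(-0.0882² + -1.2924²) = 1.2954 (running 11.5598)
  edge 5→6: √(2.2178² + -4.0998²) = 4.6612 (running 16.2210)
  edge 6→7: √(2.5278² + 2.6438²) = 3.6578 (running 19.8788)
  edge 7→1: √(1.7693² + 2.3590²) = 2.9488 (running 22.8276)
Perimeter = 22.8276

Perimeter at t=0.121: 22.8276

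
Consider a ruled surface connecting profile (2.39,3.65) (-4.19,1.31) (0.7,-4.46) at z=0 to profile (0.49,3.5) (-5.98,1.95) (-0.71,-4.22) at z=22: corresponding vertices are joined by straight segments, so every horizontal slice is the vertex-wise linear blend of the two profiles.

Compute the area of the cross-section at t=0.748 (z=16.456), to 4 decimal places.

Area at t=0.748: 24.2431

Cross-section at t=0.748: each vertex is (1-t)·p0[i] + t·p1[i].
  v1: (1-0.748)·(2.39,3.65) + 0.748·(0.49,3.5) = (0.9688,3.5378)
  v2: (1-0.748)·(-4.19,1.31) + 0.748·(-5.98,1.95) = (-5.5289,1.7887)
  v3: (1-0.748)·(0.7,-4.46) + 0.748·(-0.71,-4.22) = (-0.3547,-4.2805)
Shoelace sum Σ(x_i·y_{i+1} − x_{i+1}·y_i):
  i=1: 0.9688·1.7887 − -5.5289·3.5378 = +21.2931 (running +21.2931)
  i=2: -5.5289·-4.2805 − -0.3547·1.7887 = +24.3009 (running +45.5940)
  i=3: -0.3547·3.5378 − 0.9688·-4.2805 = +2.8921 (running +48.4861)
Area = |Σ|/2 = |48.4861|/2 = 24.2431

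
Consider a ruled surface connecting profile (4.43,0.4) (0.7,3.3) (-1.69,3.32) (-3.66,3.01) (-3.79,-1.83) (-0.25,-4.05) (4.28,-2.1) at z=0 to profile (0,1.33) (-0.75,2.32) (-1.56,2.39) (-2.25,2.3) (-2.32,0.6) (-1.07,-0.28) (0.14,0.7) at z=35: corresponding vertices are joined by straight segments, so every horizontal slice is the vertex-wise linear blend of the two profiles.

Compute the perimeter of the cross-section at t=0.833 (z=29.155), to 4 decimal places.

Perimeter at t=0.833: 11.0414

Cross-section at t=0.833: each vertex is (1-t)·p0[i] + t·p1[i].
  v1: (1-0.833)·(4.43,0.4) + 0.833·(0,1.33) = (0.7398,1.1747)
  v2: (1-0.833)·(0.7,3.3) + 0.833·(-0.75,2.32) = (-0.5078,2.4837)
  v3: (1-0.833)·(-1.69,3.32) + 0.833·(-1.56,2.39) = (-1.5817,2.5453)
  v4: (1-0.833)·(-3.66,3.01) + 0.833·(-2.25,2.3) = (-2.4855,2.4186)
  v5: (1-0.833)·(-3.79,-1.83) + 0.833·(-2.32,0.6) = (-2.5655,0.1942)
  v6: (1-0.833)·(-0.25,-4.05) + 0.833·(-1.07,-0.28) = (-0.9331,-0.9096)
  v7: (1-0.833)·(4.28,-2.1) + 0.833·(0.14,0.7) = (0.8314,0.2324)
Perimeter = Σ |v_{i+1} − v_i|:
  edge 1→2: √(-1.2477² + 1.3090²) = 1.8083 (running 1.8083)
  edge 2→3: √(-1.0739² + 0.0616²) = 1.0756 (running 2.8840)
  edge 3→4: √(-0.9038² + -0.1267²) = 0.9126 (running 3.7966)
  edge 4→5: √(-0.0800² + -2.2244²) = 2.2258 (running 6.0224)
  edge 5→6: √(1.6324² + -1.1038²) = 1.9706 (running 7.9930)
  edge 6→7: √(1.7644² + 1.1420²) = 2.1018 (running 10.0947)
  edge 7→1: √(-0.0916² + 0.9423²) = 0.9467 (running 11.0414)
Perimeter = 11.0414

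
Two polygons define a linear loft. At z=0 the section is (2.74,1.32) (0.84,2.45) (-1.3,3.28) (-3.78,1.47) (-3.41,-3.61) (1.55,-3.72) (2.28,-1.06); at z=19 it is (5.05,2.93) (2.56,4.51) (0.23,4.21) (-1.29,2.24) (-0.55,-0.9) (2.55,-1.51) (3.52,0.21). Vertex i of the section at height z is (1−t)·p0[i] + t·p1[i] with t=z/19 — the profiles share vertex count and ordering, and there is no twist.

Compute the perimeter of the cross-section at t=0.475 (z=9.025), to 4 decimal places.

Cross-section at t=0.475: each vertex is (1-t)·p0[i] + t·p1[i].
  v1: (1-0.475)·(2.74,1.32) + 0.475·(5.05,2.93) = (3.8373,2.0848)
  v2: (1-0.475)·(0.84,2.45) + 0.475·(2.56,4.51) = (1.6570,3.4285)
  v3: (1-0.475)·(-1.3,3.28) + 0.475·(0.23,4.21) = (-0.5733,3.7218)
  v4: (1-0.475)·(-3.78,1.47) + 0.475·(-1.29,2.24) = (-2.5972,1.8357)
  v5: (1-0.475)·(-3.41,-3.61) + 0.475·(-0.55,-0.9) = (-2.0515,-2.3228)
  v6: (1-0.475)·(1.55,-3.72) + 0.475·(2.55,-1.51) = (2.0250,-2.6703)
  v7: (1-0.475)·(2.28,-1.06) + 0.475·(3.52,0.21) = (2.8690,-0.4568)
Perimeter = Σ |v_{i+1} − v_i|:
  edge 1→2: √(-2.1803² + 1.3437²) = 2.5611 (running 2.5611)
  edge 2→3: √(-2.2303² + 0.2933²) = 2.2494 (running 4.8105)
  edge 3→4: √(-2.0240² + -1.8860²) = 2.7665 (running 7.5770)
  edge 4→5: √(0.5457² + -4.1585²) = 4.1942 (running 11.7712)
  edge 5→6: √(4.0765² + -0.3475²) = 4.0913 (running 15.8625)
  edge 6→7: √(0.8440² + 2.2135²) = 2.3689 (running 18.2314)
  edge 7→1: √(0.9683² + 2.5415²) = 2.7197 (running 20.9511)
Perimeter = 20.9511

Perimeter at t=0.475: 20.9511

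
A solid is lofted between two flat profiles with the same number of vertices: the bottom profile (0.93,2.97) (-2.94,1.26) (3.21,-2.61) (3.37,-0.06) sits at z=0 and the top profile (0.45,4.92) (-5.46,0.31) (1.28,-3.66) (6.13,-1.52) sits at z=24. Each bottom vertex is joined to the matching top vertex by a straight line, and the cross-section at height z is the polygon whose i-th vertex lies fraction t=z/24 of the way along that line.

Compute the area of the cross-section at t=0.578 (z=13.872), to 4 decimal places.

Cross-section at t=0.578: each vertex is (1-t)·p0[i] + t·p1[i].
  v1: (1-0.578)·(0.93,2.97) + 0.578·(0.45,4.92) = (0.6526,4.0971)
  v2: (1-0.578)·(-2.94,1.26) + 0.578·(-5.46,0.31) = (-4.3966,0.7109)
  v3: (1-0.578)·(3.21,-2.61) + 0.578·(1.28,-3.66) = (2.0945,-3.2169)
  v4: (1-0.578)·(3.37,-0.06) + 0.578·(6.13,-1.52) = (4.9653,-0.9039)
Shoelace sum Σ(x_i·y_{i+1} − x_{i+1}·y_i):
  i=1: 0.6526·0.7109 − -4.3966·4.0971 = +18.4771 (running +18.4771)
  i=2: -4.3966·-3.2169 − 2.0945·0.7109 = +12.6543 (running +31.1314)
  i=3: 2.0945·-0.9039 − 4.9653·-3.2169 = +14.0797 (running +45.2111)
  i=4: 4.9653·4.0971 − 0.6526·-0.9039 = +20.9331 (running +66.1441)
Area = |Σ|/2 = |66.1441|/2 = 33.0721

Area at t=0.578: 33.0721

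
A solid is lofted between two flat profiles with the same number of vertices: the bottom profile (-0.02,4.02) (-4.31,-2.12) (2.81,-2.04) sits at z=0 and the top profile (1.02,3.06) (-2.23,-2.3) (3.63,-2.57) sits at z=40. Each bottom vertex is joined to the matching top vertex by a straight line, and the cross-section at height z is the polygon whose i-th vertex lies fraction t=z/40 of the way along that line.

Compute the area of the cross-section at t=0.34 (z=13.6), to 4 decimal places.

Area at t=0.34: 19.7327

Cross-section at t=0.34: each vertex is (1-t)·p0[i] + t·p1[i].
  v1: (1-0.34)·(-0.02,4.02) + 0.34·(1.02,3.06) = (0.3336,3.6936)
  v2: (1-0.34)·(-4.31,-2.12) + 0.34·(-2.23,-2.3) = (-3.6028,-2.1812)
  v3: (1-0.34)·(2.81,-2.04) + 0.34·(3.63,-2.57) = (3.0888,-2.2202)
Shoelace sum Σ(x_i·y_{i+1} − x_{i+1}·y_i):
  i=1: 0.3336·-2.1812 − -3.6028·3.6936 = +12.5797 (running +12.5797)
  i=2: -3.6028·-2.2202 − 3.0888·-2.1812 = +14.7362 (running +27.3159)
  i=3: 3.0888·3.6936 − 0.3336·-2.2202 = +12.1495 (running +39.4653)
Area = |Σ|/2 = |39.4653|/2 = 19.7327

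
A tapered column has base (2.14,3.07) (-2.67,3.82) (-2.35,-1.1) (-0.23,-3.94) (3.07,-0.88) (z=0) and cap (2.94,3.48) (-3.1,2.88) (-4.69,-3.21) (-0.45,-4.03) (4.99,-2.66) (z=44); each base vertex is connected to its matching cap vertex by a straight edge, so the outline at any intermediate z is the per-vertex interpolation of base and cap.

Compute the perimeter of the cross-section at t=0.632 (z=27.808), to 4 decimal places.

Perimeter at t=0.632: 25.7543

Cross-section at t=0.632: each vertex is (1-t)·p0[i] + t·p1[i].
  v1: (1-0.632)·(2.14,3.07) + 0.632·(2.94,3.48) = (2.6456,3.3291)
  v2: (1-0.632)·(-2.67,3.82) + 0.632·(-3.1,2.88) = (-2.9418,3.2259)
  v3: (1-0.632)·(-2.35,-1.1) + 0.632·(-4.69,-3.21) = (-3.8289,-2.4335)
  v4: (1-0.632)·(-0.23,-3.94) + 0.632·(-0.45,-4.03) = (-0.3690,-3.9969)
  v5: (1-0.632)·(3.07,-0.88) + 0.632·(4.99,-2.66) = (4.2834,-2.0050)
Perimeter = Σ |v_{i+1} − v_i|:
  edge 1→2: √(-5.5874² + -0.1032²) = 5.5883 (running 5.5883)
  edge 2→3: √(-0.8871² + -5.6594²) = 5.7285 (running 11.3169)
  edge 3→4: √(3.4598² + -1.5634²) = 3.7967 (running 15.1135)
  edge 4→5: √(4.6525² + 1.9919²) = 5.0610 (running 20.1745)
  edge 5→1: √(-1.6378² + 5.3341²) = 5.5799 (running 25.7543)
Perimeter = 25.7543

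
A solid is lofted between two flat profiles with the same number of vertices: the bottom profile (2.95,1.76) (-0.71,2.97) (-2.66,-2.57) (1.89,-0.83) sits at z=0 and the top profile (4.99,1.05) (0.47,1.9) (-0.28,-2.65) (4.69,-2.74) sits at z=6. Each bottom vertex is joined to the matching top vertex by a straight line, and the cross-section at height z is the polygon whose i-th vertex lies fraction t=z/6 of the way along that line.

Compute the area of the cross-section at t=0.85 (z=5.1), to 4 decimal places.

Area at t=0.85: 19.5549

Cross-section at t=0.85: each vertex is (1-t)·p0[i] + t·p1[i].
  v1: (1-0.85)·(2.95,1.76) + 0.85·(4.99,1.05) = (4.6840,1.1565)
  v2: (1-0.85)·(-0.71,2.97) + 0.85·(0.47,1.9) = (0.2930,2.0605)
  v3: (1-0.85)·(-2.66,-2.57) + 0.85·(-0.28,-2.65) = (-0.6370,-2.6380)
  v4: (1-0.85)·(1.89,-0.83) + 0.85·(4.69,-2.74) = (4.2700,-2.4535)
Shoelace sum Σ(x_i·y_{i+1} − x_{i+1}·y_i):
  i=1: 4.6840·2.0605 − 0.2930·1.1565 = +9.3125 (running +9.3125)
  i=2: 0.2930·-2.6380 − -0.6370·2.0605 = +0.5396 (running +9.8521)
  i=3: -0.6370·-2.4535 − 4.2700·-2.6380 = +12.8271 (running +22.6793)
  i=4: 4.2700·1.1565 − 4.6840·-2.4535 = +16.4304 (running +39.1097)
Area = |Σ|/2 = |39.1097|/2 = 19.5549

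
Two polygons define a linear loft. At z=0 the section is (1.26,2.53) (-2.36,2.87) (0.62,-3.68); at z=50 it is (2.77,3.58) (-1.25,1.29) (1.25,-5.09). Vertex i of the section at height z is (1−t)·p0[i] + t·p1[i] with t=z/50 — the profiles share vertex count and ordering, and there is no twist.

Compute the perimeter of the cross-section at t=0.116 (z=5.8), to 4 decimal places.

Perimeter at t=0.116: 17.3593

Cross-section at t=0.116: each vertex is (1-t)·p0[i] + t·p1[i].
  v1: (1-0.116)·(1.26,2.53) + 0.116·(2.77,3.58) = (1.4352,2.6518)
  v2: (1-0.116)·(-2.36,2.87) + 0.116·(-1.25,1.29) = (-2.2312,2.6867)
  v3: (1-0.116)·(0.62,-3.68) + 0.116·(1.25,-5.09) = (0.6931,-3.8436)
Perimeter = Σ |v_{i+1} − v_i|:
  edge 1→2: √(-3.6664² + 0.0349²) = 3.6666 (running 3.6666)
  edge 2→3: √(2.9243² + -6.5303²) = 7.1552 (running 10.8217)
  edge 3→1: √(0.7421² + 6.4954²) = 6.5376 (running 17.3593)
Perimeter = 17.3593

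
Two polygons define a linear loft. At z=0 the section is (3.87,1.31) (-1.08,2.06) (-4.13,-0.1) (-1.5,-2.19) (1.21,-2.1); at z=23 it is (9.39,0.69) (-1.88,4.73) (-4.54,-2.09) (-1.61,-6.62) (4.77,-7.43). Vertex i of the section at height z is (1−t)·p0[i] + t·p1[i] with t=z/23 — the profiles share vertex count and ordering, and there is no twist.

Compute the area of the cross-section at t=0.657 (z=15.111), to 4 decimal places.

Cross-section at t=0.657: each vertex is (1-t)·p0[i] + t·p1[i].
  v1: (1-0.657)·(3.87,1.31) + 0.657·(9.39,0.69) = (7.4966,0.9027)
  v2: (1-0.657)·(-1.08,2.06) + 0.657·(-1.88,4.73) = (-1.6056,3.8142)
  v3: (1-0.657)·(-4.13,-0.1) + 0.657·(-4.54,-2.09) = (-4.3994,-1.4074)
  v4: (1-0.657)·(-1.5,-2.19) + 0.657·(-1.61,-6.62) = (-1.5723,-5.1005)
  v5: (1-0.657)·(1.21,-2.1) + 0.657·(4.77,-7.43) = (3.5489,-5.6018)
Shoelace sum Σ(x_i·y_{i+1} − x_{i+1}·y_i):
  i=1: 7.4966·3.8142 − -1.6056·0.9027 = +30.0429 (running +30.0429)
  i=2: -1.6056·-1.4074 − -4.3994·3.8142 = +19.0398 (running +49.0827)
  i=3: -4.3994·-5.1005 − -1.5723·-1.4074 = +20.2262 (running +69.3089)
  i=4: -1.5723·-5.6018 − 3.5489·-5.1005 = +26.9089 (running +96.2178)
  i=5: 3.5489·0.9027 − 7.4966·-5.6018 = +45.1982 (running +141.4160)
Area = |Σ|/2 = |141.4160|/2 = 70.7080

Area at t=0.657: 70.7080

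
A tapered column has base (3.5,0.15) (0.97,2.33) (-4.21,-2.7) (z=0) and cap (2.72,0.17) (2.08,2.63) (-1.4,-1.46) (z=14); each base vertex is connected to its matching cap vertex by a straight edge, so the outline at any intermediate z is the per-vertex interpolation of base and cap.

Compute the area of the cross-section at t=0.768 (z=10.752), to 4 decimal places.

Cross-section at t=0.768: each vertex is (1-t)·p0[i] + t·p1[i].
  v1: (1-0.768)·(3.5,0.15) + 0.768·(2.72,0.17) = (2.9010,0.1654)
  v2: (1-0.768)·(0.97,2.33) + 0.768·(2.08,2.63) = (1.8225,2.5604)
  v3: (1-0.768)·(-4.21,-2.7) + 0.768·(-1.4,-1.46) = (-2.0519,-1.7477)
Shoelace sum Σ(x_i·y_{i+1} − x_{i+1}·y_i):
  i=1: 2.9010·2.5604 − 1.8225·0.1654 = +7.1263 (running +7.1263)
  i=2: 1.8225·-1.7477 − -2.0519·2.5604 = +2.0686 (running +9.1949)
  i=3: -2.0519·0.1654 − 2.9010·-1.7477 = +4.7306 (running +13.9255)
Area = |Σ|/2 = |13.9255|/2 = 6.9628

Area at t=0.768: 6.9628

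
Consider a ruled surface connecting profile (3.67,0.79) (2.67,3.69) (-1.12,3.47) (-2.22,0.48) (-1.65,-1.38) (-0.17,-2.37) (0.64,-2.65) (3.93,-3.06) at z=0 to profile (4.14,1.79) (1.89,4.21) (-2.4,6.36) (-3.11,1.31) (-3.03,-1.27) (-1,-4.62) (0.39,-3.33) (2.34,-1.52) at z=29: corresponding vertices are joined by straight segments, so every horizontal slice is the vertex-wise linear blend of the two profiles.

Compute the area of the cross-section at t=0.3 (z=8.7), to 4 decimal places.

Cross-section at t=0.3: each vertex is (1-t)·p0[i] + t·p1[i].
  v1: (1-0.3)·(3.67,0.79) + 0.3·(4.14,1.79) = (3.8110,1.0900)
  v2: (1-0.3)·(2.67,3.69) + 0.3·(1.89,4.21) = (2.4360,3.8460)
  v3: (1-0.3)·(-1.12,3.47) + 0.3·(-2.4,6.36) = (-1.5040,4.3370)
  v4: (1-0.3)·(-2.22,0.48) + 0.3·(-3.11,1.31) = (-2.4870,0.7290)
  v5: (1-0.3)·(-1.65,-1.38) + 0.3·(-3.03,-1.27) = (-2.0640,-1.3470)
  v6: (1-0.3)·(-0.17,-2.37) + 0.3·(-1,-4.62) = (-0.4190,-3.0450)
  v7: (1-0.3)·(0.64,-2.65) + 0.3·(0.39,-3.33) = (0.5650,-2.8540)
  v8: (1-0.3)·(3.93,-3.06) + 0.3·(2.34,-1.52) = (3.4530,-2.5980)
Shoelace sum Σ(x_i·y_{i+1} − x_{i+1}·y_i):
  i=1: 3.8110·3.8460 − 2.4360·1.0900 = +12.0019 (running +12.0019)
  i=2: 2.4360·4.3370 − -1.5040·3.8460 = +16.3493 (running +28.3512)
  i=3: -1.5040·0.7290 − -2.4870·4.3370 = +9.6897 (running +38.0409)
  i=4: -2.4870·-1.3470 − -2.0640·0.7290 = +4.8546 (running +42.8955)
  i=5: -2.0640·-3.0450 − -0.4190·-1.3470 = +5.7205 (running +48.6160)
  i=6: -0.4190·-2.8540 − 0.5650·-3.0450 = +2.9163 (running +51.5323)
  i=7: 0.5650·-2.5980 − 3.4530·-2.8540 = +8.3870 (running +59.9193)
  i=8: 3.4530·1.0900 − 3.8110·-2.5980 = +13.6647 (running +73.5840)
Area = |Σ|/2 = |73.5840|/2 = 36.7920

Area at t=0.3: 36.7920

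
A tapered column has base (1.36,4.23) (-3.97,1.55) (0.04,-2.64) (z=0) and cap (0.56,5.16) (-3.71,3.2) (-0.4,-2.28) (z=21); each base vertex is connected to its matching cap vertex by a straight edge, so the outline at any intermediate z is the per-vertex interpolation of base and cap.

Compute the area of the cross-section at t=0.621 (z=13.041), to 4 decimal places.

Cross-section at t=0.621: each vertex is (1-t)·p0[i] + t·p1[i].
  v1: (1-0.621)·(1.36,4.23) + 0.621·(0.56,5.16) = (0.8632,4.8075)
  v2: (1-0.621)·(-3.97,1.55) + 0.621·(-3.71,3.2) = (-3.8085,2.5747)
  v3: (1-0.621)·(0.04,-2.64) + 0.621·(-0.4,-2.28) = (-0.2332,-2.4164)
Shoelace sum Σ(x_i·y_{i+1} − x_{i+1}·y_i):
  i=1: 0.8632·2.5747 − -3.8085·4.8075 = +20.5321 (running +20.5321)
  i=2: -3.8085·-2.4164 − -0.2332·2.5747 = +9.8036 (running +30.3357)
  i=3: -0.2332·4.8075 − 0.8632·-2.4164 = +0.9646 (running +31.3003)
Area = |Σ|/2 = |31.3003|/2 = 15.6501

Area at t=0.621: 15.6501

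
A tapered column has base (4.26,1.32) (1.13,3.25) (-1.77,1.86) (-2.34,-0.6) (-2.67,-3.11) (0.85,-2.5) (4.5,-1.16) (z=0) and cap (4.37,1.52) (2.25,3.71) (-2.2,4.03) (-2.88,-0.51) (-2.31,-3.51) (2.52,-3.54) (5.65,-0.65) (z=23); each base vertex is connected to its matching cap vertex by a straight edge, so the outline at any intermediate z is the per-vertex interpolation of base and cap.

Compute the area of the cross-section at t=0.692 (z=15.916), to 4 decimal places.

Area at t=0.692: 42.9207

Cross-section at t=0.692: each vertex is (1-t)·p0[i] + t·p1[i].
  v1: (1-0.692)·(4.26,1.32) + 0.692·(4.37,1.52) = (4.3361,1.4584)
  v2: (1-0.692)·(1.13,3.25) + 0.692·(2.25,3.71) = (1.9050,3.5683)
  v3: (1-0.692)·(-1.77,1.86) + 0.692·(-2.2,4.03) = (-2.0676,3.3616)
  v4: (1-0.692)·(-2.34,-0.6) + 0.692·(-2.88,-0.51) = (-2.7137,-0.5377)
  v5: (1-0.692)·(-2.67,-3.11) + 0.692·(-2.31,-3.51) = (-2.4209,-3.3868)
  v6: (1-0.692)·(0.85,-2.5) + 0.692·(2.52,-3.54) = (2.0056,-3.2197)
  v7: (1-0.692)·(4.5,-1.16) + 0.692·(5.65,-0.65) = (5.2958,-0.8071)
Shoelace sum Σ(x_i·y_{i+1} − x_{i+1}·y_i):
  i=1: 4.3361·3.5683 − 1.9050·1.4584 = +12.6944 (running +12.6944)
  i=2: 1.9050·3.3616 − -2.0676·3.5683 = +13.7818 (running +26.4761)
  i=3: -2.0676·-0.5377 − -2.7137·3.3616 = +10.2342 (running +36.7103)
  i=4: -2.7137·-3.3868 − -2.4209·-0.5377 = +7.8889 (running +44.5992)
  i=5: -2.4209·-3.2197 − 2.0056·-3.3868 = +14.5872 (running +59.1864)
  i=6: 2.0056·-0.8071 − 5.2958·-3.2197 = +15.4321 (running +74.6185)
  i=7: 5.2958·1.4584 − 4.3361·-0.8071 = +11.2230 (running +85.8415)
Area = |Σ|/2 = |85.8415|/2 = 42.9207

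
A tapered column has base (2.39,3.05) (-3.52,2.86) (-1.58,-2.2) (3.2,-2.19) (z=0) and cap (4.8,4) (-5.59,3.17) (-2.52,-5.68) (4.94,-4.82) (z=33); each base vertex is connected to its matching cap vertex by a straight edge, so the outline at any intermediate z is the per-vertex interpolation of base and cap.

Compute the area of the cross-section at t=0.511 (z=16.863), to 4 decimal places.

Area at t=0.511: 51.1751

Cross-section at t=0.511: each vertex is (1-t)·p0[i] + t·p1[i].
  v1: (1-0.511)·(2.39,3.05) + 0.511·(4.8,4) = (3.6215,3.5354)
  v2: (1-0.511)·(-3.52,2.86) + 0.511·(-5.59,3.17) = (-4.5778,3.0184)
  v3: (1-0.511)·(-1.58,-2.2) + 0.511·(-2.52,-5.68) = (-2.0603,-3.9783)
  v4: (1-0.511)·(3.2,-2.19) + 0.511·(4.94,-4.82) = (4.0891,-3.5339)
Shoelace sum Σ(x_i·y_{i+1} − x_{i+1}·y_i):
  i=1: 3.6215·3.0184 − -4.5778·3.5354 = +27.1157 (running +27.1157)
  i=2: -4.5778·-3.9783 − -2.0603·3.0184 = +24.4306 (running +51.5463)
  i=3: -2.0603·-3.5339 − 4.0891·-3.9783 = +23.5488 (running +75.0951)
  i=4: 4.0891·3.5354 − 3.6215·-3.5339 = +27.2551 (running +102.3502)
Area = |Σ|/2 = |102.3502|/2 = 51.1751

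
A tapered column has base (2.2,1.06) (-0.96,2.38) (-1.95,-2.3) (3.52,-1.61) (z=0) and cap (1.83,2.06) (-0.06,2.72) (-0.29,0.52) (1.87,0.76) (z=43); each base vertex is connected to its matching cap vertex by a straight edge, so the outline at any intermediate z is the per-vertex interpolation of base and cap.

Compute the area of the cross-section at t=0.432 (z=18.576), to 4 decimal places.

Cross-section at t=0.432: each vertex is (1-t)·p0[i] + t·p1[i].
  v1: (1-0.432)·(2.2,1.06) + 0.432·(1.83,2.06) = (2.0402,1.4920)
  v2: (1-0.432)·(-0.96,2.38) + 0.432·(-0.06,2.72) = (-0.5712,2.5269)
  v3: (1-0.432)·(-1.95,-2.3) + 0.432·(-0.29,0.52) = (-1.2329,-1.0818)
  v4: (1-0.432)·(3.52,-1.61) + 0.432·(1.87,0.76) = (2.8072,-0.5862)
Shoelace sum Σ(x_i·y_{i+1} − x_{i+1}·y_i):
  i=1: 2.0402·2.5269 − -0.5712·1.4920 = +6.0075 (running +6.0075)
  i=2: -0.5712·-1.0818 − -1.2329·2.5269 = +3.7332 (running +9.7407)
  i=3: -1.2329·-0.5862 − 2.8072·-1.0818 = +3.7594 (running +13.5001)
  i=4: 2.8072·1.4920 − 2.0402·-0.5862 = +5.3842 (running +18.8843)
Area = |Σ|/2 = |18.8843|/2 = 9.4421

Area at t=0.432: 9.4421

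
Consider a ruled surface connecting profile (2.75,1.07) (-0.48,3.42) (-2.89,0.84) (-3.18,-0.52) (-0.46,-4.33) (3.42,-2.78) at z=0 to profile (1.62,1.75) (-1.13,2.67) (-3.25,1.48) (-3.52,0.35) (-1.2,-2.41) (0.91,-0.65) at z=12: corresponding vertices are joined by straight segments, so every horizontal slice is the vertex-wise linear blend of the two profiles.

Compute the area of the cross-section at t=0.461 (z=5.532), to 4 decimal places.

Area at t=0.461: 24.1830

Cross-section at t=0.461: each vertex is (1-t)·p0[i] + t·p1[i].
  v1: (1-0.461)·(2.75,1.07) + 0.461·(1.62,1.75) = (2.2291,1.3835)
  v2: (1-0.461)·(-0.48,3.42) + 0.461·(-1.13,2.67) = (-0.7796,3.0743)
  v3: (1-0.461)·(-2.89,0.84) + 0.461·(-3.25,1.48) = (-3.0560,1.1350)
  v4: (1-0.461)·(-3.18,-0.52) + 0.461·(-3.52,0.35) = (-3.3367,-0.1189)
  v5: (1-0.461)·(-0.46,-4.33) + 0.461·(-1.2,-2.41) = (-0.8011,-3.4449)
  v6: (1-0.461)·(3.42,-2.78) + 0.461·(0.91,-0.65) = (2.2629,-1.7981)
Shoelace sum Σ(x_i·y_{i+1} − x_{i+1}·y_i):
  i=1: 2.2291·3.0743 − -0.7796·1.3835 = +7.9313 (running +7.9313)
  i=2: -0.7796·1.1350 − -3.0560·3.0743 = +8.5099 (running +16.4412)
  i=3: -3.0560·-0.1189 − -3.3367·1.1350 = +4.1508 (running +20.5920)
  i=4: -3.3367·-3.4449 − -0.8011·-0.1189 = +11.3994 (running +31.9914)
  i=5: -0.8011·-1.7981 − 2.2629·-3.4449 = +9.2359 (running +41.2273)
  i=6: 2.2629·1.3835 − 2.2291·-1.7981 = +7.1387 (running +48.3659)
Area = |Σ|/2 = |48.3659|/2 = 24.1830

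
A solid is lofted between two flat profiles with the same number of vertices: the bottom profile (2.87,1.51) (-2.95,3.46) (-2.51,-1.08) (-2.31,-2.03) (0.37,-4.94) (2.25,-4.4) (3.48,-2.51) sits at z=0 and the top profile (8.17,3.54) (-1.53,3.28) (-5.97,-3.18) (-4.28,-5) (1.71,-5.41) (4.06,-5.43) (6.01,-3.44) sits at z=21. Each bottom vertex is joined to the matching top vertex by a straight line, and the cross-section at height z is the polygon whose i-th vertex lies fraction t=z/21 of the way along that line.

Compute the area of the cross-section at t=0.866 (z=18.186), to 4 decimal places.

Cross-section at t=0.866: each vertex is (1-t)·p0[i] + t·p1[i].
  v1: (1-0.866)·(2.87,1.51) + 0.866·(8.17,3.54) = (7.4598,3.2680)
  v2: (1-0.866)·(-2.95,3.46) + 0.866·(-1.53,3.28) = (-1.7203,3.3041)
  v3: (1-0.866)·(-2.51,-1.08) + 0.866·(-5.97,-3.18) = (-5.5064,-2.8986)
  v4: (1-0.866)·(-2.31,-2.03) + 0.866·(-4.28,-5) = (-4.0160,-4.6020)
  v5: (1-0.866)·(0.37,-4.94) + 0.866·(1.71,-5.41) = (1.5304,-5.3470)
  v6: (1-0.866)·(2.25,-4.4) + 0.866·(4.06,-5.43) = (3.8175,-5.2920)
  v7: (1-0.866)·(3.48,-2.51) + 0.866·(6.01,-3.44) = (5.6710,-3.3154)
Shoelace sum Σ(x_i·y_{i+1} − x_{i+1}·y_i):
  i=1: 7.4598·3.3041 − -1.7203·3.2680 = +30.2699 (running +30.2699)
  i=2: -1.7203·-2.8986 − -5.5064·3.3041 = +23.1801 (running +53.4500)
  i=3: -5.5064·-4.6020 − -4.0160·-2.8986 = +13.6995 (running +67.1495)
  i=4: -4.0160·-5.3470 − 1.5304·-4.6020 = +28.5169 (running +95.6664)
  i=5: 1.5304·-5.2920 − 3.8175·-5.3470 = +12.3130 (running +107.9794)
  i=6: 3.8175·-3.3154 − 5.6710·-5.2920 = +17.3544 (running +125.3338)
  i=7: 5.6710·3.2680 − 7.4598·-3.3154 = +43.2647 (running +168.5985)
Area = |Σ|/2 = |168.5985|/2 = 84.2992

Area at t=0.866: 84.2992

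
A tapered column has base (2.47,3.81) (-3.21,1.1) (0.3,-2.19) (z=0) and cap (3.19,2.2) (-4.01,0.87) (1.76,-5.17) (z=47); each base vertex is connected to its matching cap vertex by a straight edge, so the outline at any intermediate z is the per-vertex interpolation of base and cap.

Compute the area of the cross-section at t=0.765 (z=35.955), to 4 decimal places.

Area at t=0.765: 22.7875

Cross-section at t=0.765: each vertex is (1-t)·p0[i] + t·p1[i].
  v1: (1-0.765)·(2.47,3.81) + 0.765·(3.19,2.2) = (3.0208,2.5784)
  v2: (1-0.765)·(-3.21,1.1) + 0.765·(-4.01,0.87) = (-3.8220,0.9241)
  v3: (1-0.765)·(0.3,-2.19) + 0.765·(1.76,-5.17) = (1.4169,-4.4697)
Shoelace sum Σ(x_i·y_{i+1} − x_{i+1}·y_i):
  i=1: 3.0208·0.9241 − -3.8220·2.5784 = +12.6458 (running +12.6458)
  i=2: -3.8220·-4.4697 − 1.4169·0.9241 = +15.7739 (running +28.4197)
  i=3: 1.4169·2.5784 − 3.0208·-4.4697 = +17.1553 (running +45.5751)
Area = |Σ|/2 = |45.5751|/2 = 22.7875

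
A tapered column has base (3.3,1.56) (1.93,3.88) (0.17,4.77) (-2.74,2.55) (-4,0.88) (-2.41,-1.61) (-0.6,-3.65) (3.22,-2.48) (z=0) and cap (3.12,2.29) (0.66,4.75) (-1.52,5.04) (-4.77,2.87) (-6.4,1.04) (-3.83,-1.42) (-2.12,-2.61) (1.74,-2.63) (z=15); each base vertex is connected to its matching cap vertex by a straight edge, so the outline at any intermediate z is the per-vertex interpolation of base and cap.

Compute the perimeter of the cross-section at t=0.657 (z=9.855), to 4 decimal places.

Cross-section at t=0.657: each vertex is (1-t)·p0[i] + t·p1[i].
  v1: (1-0.657)·(3.3,1.56) + 0.657·(3.12,2.29) = (3.1817,2.0396)
  v2: (1-0.657)·(1.93,3.88) + 0.657·(0.66,4.75) = (1.0956,4.4516)
  v3: (1-0.657)·(0.17,4.77) + 0.657·(-1.52,5.04) = (-0.9403,4.9474)
  v4: (1-0.657)·(-2.74,2.55) + 0.657·(-4.77,2.87) = (-4.0737,2.7602)
  v5: (1-0.657)·(-4,0.88) + 0.657·(-6.4,1.04) = (-5.5768,0.9851)
  v6: (1-0.657)·(-2.41,-1.61) + 0.657·(-3.83,-1.42) = (-3.3429,-1.4852)
  v7: (1-0.657)·(-0.6,-3.65) + 0.657·(-2.12,-2.61) = (-1.5986,-2.9667)
  v8: (1-0.657)·(3.22,-2.48) + 0.657·(1.74,-2.63) = (2.2476,-2.5785)
Perimeter = Σ |v_{i+1} − v_i|:
  edge 1→2: √(-2.0861² + 2.4120²) = 3.1890 (running 3.1890)
  edge 2→3: √(-2.0359² + 0.4958²) = 2.0954 (running 5.2844)
  edge 3→4: √(-3.1334² + -2.1871²) = 3.8212 (running 9.1056)
  edge 4→5: √(-1.5031² + -1.7751²) = 2.3260 (running 11.4316)
  edge 5→6: √(2.2339² + -2.4703²) = 3.3305 (running 14.7622)
  edge 6→7: √(1.7443² + -1.4815²) = 2.2886 (running 17.0508)
  edge 7→8: √(3.8463² + 0.3882²) = 3.8658 (running 20.9166)
  edge 8→1: √(0.9341² + 4.6182²) = 4.7117 (running 25.6283)
Perimeter = 25.6283

Perimeter at t=0.657: 25.6283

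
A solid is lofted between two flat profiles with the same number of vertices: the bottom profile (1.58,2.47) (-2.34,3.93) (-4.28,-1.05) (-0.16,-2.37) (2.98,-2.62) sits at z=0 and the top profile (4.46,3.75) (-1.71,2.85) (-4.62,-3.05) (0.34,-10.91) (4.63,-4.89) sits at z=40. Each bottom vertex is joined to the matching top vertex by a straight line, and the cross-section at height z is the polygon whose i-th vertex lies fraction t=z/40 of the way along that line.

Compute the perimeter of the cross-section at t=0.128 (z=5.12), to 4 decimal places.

Perimeter at t=0.128: 23.6255

Cross-section at t=0.128: each vertex is (1-t)·p0[i] + t·p1[i].
  v1: (1-0.128)·(1.58,2.47) + 0.128·(4.46,3.75) = (1.9486,2.6338)
  v2: (1-0.128)·(-2.34,3.93) + 0.128·(-1.71,2.85) = (-2.2594,3.7918)
  v3: (1-0.128)·(-4.28,-1.05) + 0.128·(-4.62,-3.05) = (-4.3235,-1.3060)
  v4: (1-0.128)·(-0.16,-2.37) + 0.128·(0.34,-10.91) = (-0.0960,-3.4631)
  v5: (1-0.128)·(2.98,-2.62) + 0.128·(4.63,-4.89) = (3.1912,-2.9106)
Perimeter = Σ |v_{i+1} − v_i|:
  edge 1→2: √(-4.2080² + 1.1579²) = 4.3644 (running 4.3644)
  edge 2→3: √(-2.0642² + -5.0978²) = 5.4998 (running 9.8642)
  edge 3→4: √(4.2275² + -2.1571²) = 4.7461 (running 14.6103)
  edge 4→5: √(3.2872² + 0.5526²) = 3.3333 (running 17.9436)
  edge 5→1: √(-1.2426² + 5.5444²) = 5.6819 (running 23.6255)
Perimeter = 23.6255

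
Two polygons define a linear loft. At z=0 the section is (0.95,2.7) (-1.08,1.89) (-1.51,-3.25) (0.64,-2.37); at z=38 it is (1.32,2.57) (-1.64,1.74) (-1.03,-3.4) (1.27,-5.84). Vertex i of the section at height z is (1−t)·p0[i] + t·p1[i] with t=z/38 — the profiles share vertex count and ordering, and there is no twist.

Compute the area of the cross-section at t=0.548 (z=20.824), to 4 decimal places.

Area at t=0.548: 14.3644

Cross-section at t=0.548: each vertex is (1-t)·p0[i] + t·p1[i].
  v1: (1-0.548)·(0.95,2.7) + 0.548·(1.32,2.57) = (1.1528,2.6288)
  v2: (1-0.548)·(-1.08,1.89) + 0.548·(-1.64,1.74) = (-1.3869,1.8078)
  v3: (1-0.548)·(-1.51,-3.25) + 0.548·(-1.03,-3.4) = (-1.2470,-3.3322)
  v4: (1-0.548)·(0.64,-2.37) + 0.548·(1.27,-5.84) = (0.9852,-4.2716)
Shoelace sum Σ(x_i·y_{i+1} − x_{i+1}·y_i):
  i=1: 1.1528·1.8078 − -1.3869·2.6288 = +5.7297 (running +5.7297)
  i=2: -1.3869·-3.3322 − -1.2470·1.8078 = +6.8756 (running +12.6054)
  i=3: -1.2470·-4.2716 − 0.9852·-3.3322 = +8.6095 (running +21.2148)
  i=4: 0.9852·2.6288 − 1.1528·-4.2716 = +7.5140 (running +28.7289)
Area = |Σ|/2 = |28.7289|/2 = 14.3644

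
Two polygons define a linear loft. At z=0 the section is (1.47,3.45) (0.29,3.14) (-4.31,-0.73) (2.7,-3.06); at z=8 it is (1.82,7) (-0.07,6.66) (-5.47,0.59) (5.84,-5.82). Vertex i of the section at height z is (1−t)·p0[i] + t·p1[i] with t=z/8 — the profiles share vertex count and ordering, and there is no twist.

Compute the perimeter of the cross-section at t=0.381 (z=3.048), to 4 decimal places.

Perimeter at t=0.381: 26.9695

Cross-section at t=0.381: each vertex is (1-t)·p0[i] + t·p1[i].
  v1: (1-0.381)·(1.47,3.45) + 0.381·(1.82,7) = (1.6034,4.8026)
  v2: (1-0.381)·(0.29,3.14) + 0.381·(-0.07,6.66) = (0.1528,4.4811)
  v3: (1-0.381)·(-4.31,-0.73) + 0.381·(-5.47,0.59) = (-4.7520,-0.2271)
  v4: (1-0.381)·(2.7,-3.06) + 0.381·(5.84,-5.82) = (3.8963,-4.1116)
Perimeter = Σ |v_{i+1} − v_i|:
  edge 1→2: √(-1.4505² + -0.3214²) = 1.4857 (running 1.4857)
  edge 2→3: √(-4.9048² + -4.7082²) = 6.7988 (running 8.2845)
  edge 3→4: √(8.6483² + -3.8845²) = 9.4806 (running 17.7652)
  edge 4→1: √(-2.2930² + 8.9141²) = 9.2043 (running 26.9695)
Perimeter = 26.9695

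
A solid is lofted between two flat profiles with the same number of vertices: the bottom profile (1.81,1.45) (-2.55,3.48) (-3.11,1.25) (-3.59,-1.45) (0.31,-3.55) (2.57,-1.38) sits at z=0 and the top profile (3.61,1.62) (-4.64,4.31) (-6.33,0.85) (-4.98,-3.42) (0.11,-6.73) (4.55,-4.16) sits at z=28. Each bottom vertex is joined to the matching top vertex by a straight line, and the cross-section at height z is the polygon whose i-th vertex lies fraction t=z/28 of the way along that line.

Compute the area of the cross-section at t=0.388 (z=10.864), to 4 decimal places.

Cross-section at t=0.388: each vertex is (1-t)·p0[i] + t·p1[i].
  v1: (1-0.388)·(1.81,1.45) + 0.388·(3.61,1.62) = (2.5084,1.5160)
  v2: (1-0.388)·(-2.55,3.48) + 0.388·(-4.64,4.31) = (-3.3609,3.8020)
  v3: (1-0.388)·(-3.11,1.25) + 0.388·(-6.33,0.85) = (-4.3594,1.0948)
  v4: (1-0.388)·(-3.59,-1.45) + 0.388·(-4.98,-3.42) = (-4.1293,-2.2144)
  v5: (1-0.388)·(0.31,-3.55) + 0.388·(0.11,-6.73) = (0.2324,-4.7838)
  v6: (1-0.388)·(2.57,-1.38) + 0.388·(4.55,-4.16) = (3.3382,-2.4586)
Shoelace sum Σ(x_i·y_{i+1} − x_{i+1}·y_i):
  i=1: 2.5084·3.8020 − -3.3609·1.5160 = +14.6321 (running +14.6321)
  i=2: -3.3609·1.0948 − -4.3594·3.8020 = +12.8949 (running +27.5270)
  i=3: -4.3594·-2.2144 − -4.1293·1.0948 = +14.1740 (running +41.7010)
  i=4: -4.1293·-4.7838 − 0.2324·-2.2144 = +20.2686 (running +61.9696)
  i=5: 0.2324·-2.4586 − 3.3382·-4.7838 = +15.3982 (running +77.3678)
  i=6: 3.3382·1.5160 − 2.5084·-2.4586 = +11.2279 (running +88.5957)
Area = |Σ|/2 = |88.5957|/2 = 44.2978

Area at t=0.388: 44.2978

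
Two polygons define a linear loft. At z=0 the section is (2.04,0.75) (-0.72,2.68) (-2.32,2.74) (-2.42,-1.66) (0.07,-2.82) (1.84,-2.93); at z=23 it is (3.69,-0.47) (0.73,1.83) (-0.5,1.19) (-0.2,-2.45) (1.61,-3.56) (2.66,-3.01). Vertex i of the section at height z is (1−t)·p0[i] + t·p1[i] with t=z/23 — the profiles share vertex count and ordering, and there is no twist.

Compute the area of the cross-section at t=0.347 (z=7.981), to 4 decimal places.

Cross-section at t=0.347: each vertex is (1-t)·p0[i] + t·p1[i].
  v1: (1-0.347)·(2.04,0.75) + 0.347·(3.69,-0.47) = (2.6125,0.3267)
  v2: (1-0.347)·(-0.72,2.68) + 0.347·(0.73,1.83) = (-0.2169,2.3851)
  v3: (1-0.347)·(-2.32,2.74) + 0.347·(-0.5,1.19) = (-1.6885,2.2022)
  v4: (1-0.347)·(-2.42,-1.66) + 0.347·(-0.2,-2.45) = (-1.6497,-1.9341)
  v5: (1-0.347)·(0.07,-2.82) + 0.347·(1.61,-3.56) = (0.6044,-3.0768)
  v6: (1-0.347)·(1.84,-2.93) + 0.347·(2.66,-3.01) = (2.1245,-2.9578)
Shoelace sum Σ(x_i·y_{i+1} − x_{i+1}·y_i):
  i=1: 2.6125·2.3851 − -0.2169·0.3267 = +6.3019 (running +6.3019)
  i=2: -0.2169·2.2022 − -1.6885·2.3851 = +3.5495 (running +9.8514)
  i=3: -1.6885·-1.9341 − -1.6497·2.2022 = +6.8985 (running +16.7499)
  i=4: -1.6497·-3.0768 − 0.6044·-1.9341 = +6.2446 (running +22.9945)
  i=5: 0.6044·-2.9578 − 2.1245·-3.0768 = +4.7491 (running +27.7436)
  i=6: 2.1245·0.3267 − 2.6125·-2.9578 = +8.4213 (running +36.1649)
Area = |Σ|/2 = |36.1649|/2 = 18.0825

Area at t=0.347: 18.0825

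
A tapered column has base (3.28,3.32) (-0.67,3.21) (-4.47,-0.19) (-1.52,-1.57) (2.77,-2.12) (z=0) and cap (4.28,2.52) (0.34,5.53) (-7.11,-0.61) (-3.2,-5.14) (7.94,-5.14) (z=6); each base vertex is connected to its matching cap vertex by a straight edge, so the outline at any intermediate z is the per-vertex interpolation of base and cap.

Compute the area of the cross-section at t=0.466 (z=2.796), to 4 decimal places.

Area at t=0.466: 56.0458

Cross-section at t=0.466: each vertex is (1-t)·p0[i] + t·p1[i].
  v1: (1-0.466)·(3.28,3.32) + 0.466·(4.28,2.52) = (3.7460,2.9472)
  v2: (1-0.466)·(-0.67,3.21) + 0.466·(0.34,5.53) = (-0.1993,4.2911)
  v3: (1-0.466)·(-4.47,-0.19) + 0.466·(-7.11,-0.61) = (-5.7002,-0.3857)
  v4: (1-0.466)·(-1.52,-1.57) + 0.466·(-3.2,-5.14) = (-2.3029,-3.2336)
  v5: (1-0.466)·(2.77,-2.12) + 0.466·(7.94,-5.14) = (5.1792,-3.5273)
Shoelace sum Σ(x_i·y_{i+1} − x_{i+1}·y_i):
  i=1: 3.7460·4.2911 − -0.1993·2.9472 = +16.6620 (running +16.6620)
  i=2: -0.1993·-0.3857 − -5.7002·4.2911 = +24.5373 (running +41.1993)
  i=3: -5.7002·-3.2336 − -2.3029·-0.3857 = +17.5441 (running +58.7435)
  i=4: -2.3029·-3.5273 − 5.1792·-3.2336 = +24.8706 (running +83.6141)
  i=5: 5.1792·2.9472 − 3.7460·-3.5273 = +28.4775 (running +112.0916)
Area = |Σ|/2 = |112.0916|/2 = 56.0458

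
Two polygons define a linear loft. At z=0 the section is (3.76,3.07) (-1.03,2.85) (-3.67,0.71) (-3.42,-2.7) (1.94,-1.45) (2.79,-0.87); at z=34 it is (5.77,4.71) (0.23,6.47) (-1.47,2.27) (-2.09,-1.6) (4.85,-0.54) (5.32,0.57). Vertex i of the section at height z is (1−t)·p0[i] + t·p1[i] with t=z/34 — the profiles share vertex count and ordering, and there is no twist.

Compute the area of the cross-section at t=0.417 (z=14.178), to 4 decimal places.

Cross-section at t=0.417: each vertex is (1-t)·p0[i] + t·p1[i].
  v1: (1-0.417)·(3.76,3.07) + 0.417·(5.77,4.71) = (4.5982,3.7539)
  v2: (1-0.417)·(-1.03,2.85) + 0.417·(0.23,6.47) = (-0.5046,4.3595)
  v3: (1-0.417)·(-3.67,0.71) + 0.417·(-1.47,2.27) = (-2.7526,1.3605)
  v4: (1-0.417)·(-3.42,-2.7) + 0.417·(-2.09,-1.6) = (-2.8654,-2.2413)
  v5: (1-0.417)·(1.94,-1.45) + 0.417·(4.85,-0.54) = (3.1535,-1.0705)
  v6: (1-0.417)·(2.79,-0.87) + 0.417·(5.32,0.57) = (3.8450,-0.2695)
Shoelace sum Σ(x_i·y_{i+1} − x_{i+1}·y_i):
  i=1: 4.5982·4.3595 − -0.5046·3.7539 = +21.9400 (running +21.9400)
  i=2: -0.5046·1.3605 − -2.7526·4.3595 = +11.3136 (running +33.2536)
  i=3: -2.7526·-2.2413 − -2.8654·1.3605 = +10.0678 (running +43.3214)
  i=4: -2.8654·-1.0705 − 3.1535·-2.2413 = +10.1354 (running +53.4568)
  i=5: 3.1535·-0.2695 − 3.8450·-1.0705 = +3.2663 (running +56.7231)
  i=6: 3.8450·3.7539 − 4.5982·-0.2695 = +15.6730 (running +72.3961)
Area = |Σ|/2 = |72.3961|/2 = 36.1980

Area at t=0.417: 36.1980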